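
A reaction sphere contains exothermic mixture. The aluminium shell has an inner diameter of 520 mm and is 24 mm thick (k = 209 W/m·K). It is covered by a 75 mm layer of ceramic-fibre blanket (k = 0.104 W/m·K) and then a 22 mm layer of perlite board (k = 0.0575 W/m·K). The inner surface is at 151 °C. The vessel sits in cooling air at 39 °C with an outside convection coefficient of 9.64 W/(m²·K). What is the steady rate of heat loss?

Q ≈ 133 W

Spherical conduction: R = (1/r_in − 1/r_out)/(4πk) per layer; series-sum.
R_aluminium shell = (1/0.26 − 1/0.284)/(4π×209) = 1.238×10^-4 K/W
R_ceramic-fibre blanket = (1/0.284 − 1/0.359)/(4π×0.104) = 0.5629 K/W
R_perlite board = (1/0.359 − 1/0.381)/(4π×0.0575) = 0.2226 K/W
R_outer film = 1/(h·4πr_o²) = 1/(9.64×4π×0.381²) = 0.05687 K/W
R_total = 0.8425 K/W
Q = ΔT/R_total = 112/0.8425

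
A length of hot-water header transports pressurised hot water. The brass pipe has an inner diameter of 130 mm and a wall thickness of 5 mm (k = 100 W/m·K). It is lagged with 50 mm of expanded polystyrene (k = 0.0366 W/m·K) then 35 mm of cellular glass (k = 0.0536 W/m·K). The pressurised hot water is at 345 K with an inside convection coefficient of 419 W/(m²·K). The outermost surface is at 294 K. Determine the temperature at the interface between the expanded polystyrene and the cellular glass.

T ≈ 306 K

For a radial system each layer contributes R = ln(r_out/r_in)/(2πkL); films add R = 1/(hA).
R_inner film = 1/(h_i·2πr₁L) = 1/(419×2π×0.065×1) = 0.005844 K/W
R_brass pipe wall = ln(70/65)/(2π×100×1) = 1.179×10^-4 K/W
R_expanded polystyrene = ln(120/70)/(2π×0.0366×1) = 2.344 K/W
R_cellular glass = ln(155/120)/(2π×0.0536×1) = 0.7599 K/W
R_total = 3.11 K/W
Q = ΔT/R_total = 51/3.11
Q = 16.4 W/m
T_interface = T_inner − Q·ΣR(inner→interface) = 345 − 16.4×2.35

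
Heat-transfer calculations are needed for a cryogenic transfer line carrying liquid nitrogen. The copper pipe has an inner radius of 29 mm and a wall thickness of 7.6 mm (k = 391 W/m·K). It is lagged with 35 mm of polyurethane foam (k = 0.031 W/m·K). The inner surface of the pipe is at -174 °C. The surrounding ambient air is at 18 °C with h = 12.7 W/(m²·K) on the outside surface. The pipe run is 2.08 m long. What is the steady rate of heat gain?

Q ≈ 110 W

Radial resistances (cylindrical: R_cond = ln(r_o/r_i)/(2πkL), R_conv = 1/(h·2πrL)):
R_copper pipe wall = ln(36.6/29)/(2π×391×2.08) = 4.555×10^-5 K/W
R_polyurethane foam = ln(71.6/36.6)/(2π×0.031×2.08) = 1.656 K/W
R_outer film = 1/(h_o·2πr_oL) = 1/(12.7×2π×0.0716×2.08) = 0.08415 K/W
R_total = 1.741 K/W
Q = ΔT/R_total = 192/1.741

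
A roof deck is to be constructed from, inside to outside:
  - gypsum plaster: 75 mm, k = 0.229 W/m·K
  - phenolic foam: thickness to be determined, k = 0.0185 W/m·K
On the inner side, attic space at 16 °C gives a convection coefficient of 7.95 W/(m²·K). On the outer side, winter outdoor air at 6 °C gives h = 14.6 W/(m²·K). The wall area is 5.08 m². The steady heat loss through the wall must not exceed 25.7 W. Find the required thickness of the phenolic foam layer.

Thermal resistances in series:
R_inner film = 1/(h_i·A) = 1/(7.95×5.08) = 0.02476 K/W
R_gypsum plaster = L/(kA) = 0.075/(0.229×5.08) = 0.06447 K/W
R_outer film = 1/(h_o·A) = 1/(14.6×5.08) = 0.01348 K/W
Sum of the known resistances R_other = 0.1027 K/W
Required total resistance R_tot = ΔT/Q_allow = 10/25.7 = 0.3891 K/W
R_phenolic foam = R_tot − R_other = 0.2864 K/W
L = R·k·A = 0.2864×0.0185×5.08

L ≈ 26.9 mm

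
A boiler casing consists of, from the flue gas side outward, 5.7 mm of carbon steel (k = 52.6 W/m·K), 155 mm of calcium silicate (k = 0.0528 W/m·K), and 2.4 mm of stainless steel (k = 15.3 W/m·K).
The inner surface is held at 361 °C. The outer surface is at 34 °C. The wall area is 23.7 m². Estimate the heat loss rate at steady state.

Q ≈ 2640 W

Series thermal resistances:
R_carbon steel = L/(kA) = 0.0057/(52.6×23.7) = 4.572×10^-6 K/W
R_calcium silicate = L/(kA) = 0.155/(0.0528×23.7) = 0.1239 K/W
R_stainless steel = L/(kA) = 0.0024/(15.3×23.7) = 6.619×10^-6 K/W
R_total = 0.1239 K/W
Q = ΔT / R_total = 327 / 0.1239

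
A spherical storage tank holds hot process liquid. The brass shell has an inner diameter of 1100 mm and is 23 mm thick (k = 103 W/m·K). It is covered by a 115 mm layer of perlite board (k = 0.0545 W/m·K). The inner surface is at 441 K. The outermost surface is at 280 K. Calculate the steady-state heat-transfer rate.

For a spherical shell R = (1/r₁ − 1/r₂)/(4πk); film R = 1/(h·4πr²). In series:
R_brass shell = (1/0.55 − 1/0.573)/(4π×103) = 5.638×10^-5 K/W
R_perlite board = (1/0.573 − 1/0.688)/(4π×0.0545) = 0.4259 K/W
R_total = 0.426 K/W
Q = ΔT/R_total = 161/0.426

Q ≈ 378 W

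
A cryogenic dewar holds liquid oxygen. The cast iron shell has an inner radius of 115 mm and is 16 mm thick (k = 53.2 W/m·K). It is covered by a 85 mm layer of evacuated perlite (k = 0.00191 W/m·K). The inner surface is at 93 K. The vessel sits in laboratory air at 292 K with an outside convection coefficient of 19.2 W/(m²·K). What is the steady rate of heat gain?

Q ≈ 1.59 W

Each spherical layer contributes R = (1/r_i − 1/r_o)/(4πk):
R_cast iron shell = (1/0.115 − 1/0.131)/(4π×53.2) = 0.001589 K/W
R_evacuated perlite = (1/0.131 − 1/0.216)/(4π×0.00191) = 125.2 K/W
R_outer film = 1/(h·4πr_o²) = 1/(19.2×4π×0.216²) = 0.08883 K/W
R_total = 125.2 K/W
Q = ΔT/R_total = 199/125.2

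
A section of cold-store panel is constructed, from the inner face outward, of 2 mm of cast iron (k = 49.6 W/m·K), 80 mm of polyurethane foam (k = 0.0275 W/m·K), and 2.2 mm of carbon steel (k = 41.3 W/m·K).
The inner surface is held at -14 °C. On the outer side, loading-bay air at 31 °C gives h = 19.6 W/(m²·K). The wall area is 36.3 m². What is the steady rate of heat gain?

Treating each layer as a thermal resistance in series:
R_cast iron = L/(kA) = 0.002/(49.6×36.3) = 1.111×10^-6 K/W
R_polyurethane foam = L/(kA) = 0.08/(0.0275×36.3) = 0.08014 K/W
R_carbon steel = L/(kA) = 0.0022/(41.3×36.3) = 1.467×10^-6 K/W
R_outer film = 1/(h_o·A) = 1/(19.6×36.3) = 0.001406 K/W
R_total = 0.08155 K/W
Q = ΔT / R_total = 45 / 0.08155

Q ≈ 552 W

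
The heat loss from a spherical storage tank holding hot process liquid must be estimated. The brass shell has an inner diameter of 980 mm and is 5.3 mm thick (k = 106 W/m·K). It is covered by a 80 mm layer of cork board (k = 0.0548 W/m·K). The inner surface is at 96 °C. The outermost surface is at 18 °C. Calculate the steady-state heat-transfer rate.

For a spherical shell R = (1/r₁ − 1/r₂)/(4πk); film R = 1/(h·4πr²). In series:
R_brass shell = (1/0.49 − 1/0.4953)/(4π×106) = 1.639×10^-5 K/W
R_cork board = (1/0.4953 − 1/0.5753)/(4π×0.0548) = 0.4077 K/W
R_total = 0.4077 K/W
Q = ΔT/R_total = 78/0.4077

Q ≈ 191 W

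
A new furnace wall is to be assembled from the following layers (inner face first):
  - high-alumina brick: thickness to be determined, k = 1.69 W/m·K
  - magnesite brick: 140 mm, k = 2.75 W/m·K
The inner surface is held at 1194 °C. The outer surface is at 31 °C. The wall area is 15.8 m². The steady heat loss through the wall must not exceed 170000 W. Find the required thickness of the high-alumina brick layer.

L ≈ 96.6 mm

Thermal resistances in series:
R_magnesite brick = L/(kA) = 0.14/(2.75×15.8) = 0.003222 K/W
Sum of the known resistances R_other = 0.003222 K/W
Required total resistance R_tot = ΔT/Q_allow = 1163/170000 = 0.006841 K/W
R_high-alumina brick = R_tot − R_other = 0.003619 K/W
L = R·k·A = 0.003619×1.69×15.8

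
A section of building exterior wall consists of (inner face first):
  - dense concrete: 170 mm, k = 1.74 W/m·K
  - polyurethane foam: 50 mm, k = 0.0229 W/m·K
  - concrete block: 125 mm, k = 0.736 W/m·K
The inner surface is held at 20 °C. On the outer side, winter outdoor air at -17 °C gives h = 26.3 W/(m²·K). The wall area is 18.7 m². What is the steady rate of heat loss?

Using the resistance-network approach (series):
R_dense concrete = L/(kA) = 0.17/(1.74×18.7) = 0.005225 K/W
R_polyurethane foam = L/(kA) = 0.05/(0.0229×18.7) = 0.1168 K/W
R_concrete block = L/(kA) = 0.125/(0.736×18.7) = 0.009082 K/W
R_outer film = 1/(h_o·A) = 1/(26.3×18.7) = 0.002033 K/W
R_total = 0.1331 K/W
Q = ΔT / R_total = 37 / 0.1331

Q ≈ 278 W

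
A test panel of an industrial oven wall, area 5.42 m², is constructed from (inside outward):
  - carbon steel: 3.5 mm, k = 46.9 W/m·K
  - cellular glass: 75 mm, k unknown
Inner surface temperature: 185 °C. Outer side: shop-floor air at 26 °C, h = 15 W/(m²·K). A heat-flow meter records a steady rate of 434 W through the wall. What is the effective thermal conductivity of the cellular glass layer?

k ≈ 0.0391 W/(m·K)

Model the wall as resistances in series:
R_carbon steel = L/(kA) = 0.0035/(46.9×5.42) = 1.377×10^-5 K/W
R_outer film = 1/(h_o·A) = 1/(15×5.42) = 0.0123 K/W
Sum of known resistances R_other = 0.01231 K/W
Total R = ΔT/Q = 159/434 = 0.3664 K/W
R_cellular glass = R_total − R_other = 0.354 K/W
k = L/(R·A) = 0.075/(0.354×5.42)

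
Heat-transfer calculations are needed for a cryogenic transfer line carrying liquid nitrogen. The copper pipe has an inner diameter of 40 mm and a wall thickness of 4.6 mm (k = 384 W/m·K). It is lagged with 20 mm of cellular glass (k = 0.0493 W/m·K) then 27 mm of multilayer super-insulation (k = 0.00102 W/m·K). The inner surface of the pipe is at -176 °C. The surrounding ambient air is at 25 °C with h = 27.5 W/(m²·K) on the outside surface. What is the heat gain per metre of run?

Radial resistances (cylindrical: R_cond = ln(r_o/r_i)/(2πkL), R_conv = 1/(h·2πrL)):
R_copper pipe wall = ln(24.6/20)/(2π×384×1) = 8.58×10^-5 K/W
R_cellular glass = ln(44.6/24.6)/(2π×0.0493×1) = 1.921 K/W
R_multilayer super-insulation = ln(71.6/44.6)/(2π×0.00102×1) = 73.86 K/W
R_outer film = 1/(h_o·2πr_oL) = 1/(27.5×2π×0.0716×1) = 0.08083 K/W
R_total = 75.86 K/W
Q = ΔT/R_total = 201/75.86

q′ ≈ 2.65 W/m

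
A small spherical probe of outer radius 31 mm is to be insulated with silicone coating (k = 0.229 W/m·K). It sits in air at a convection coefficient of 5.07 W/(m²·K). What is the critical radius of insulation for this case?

For a sphere r_cr = 2k/h = 2×0.229/5.07
r_cr = 90.3 mm; since the bare radius (31 mm) is below r_cr, adding a thin layer of insulation will *increase* heat loss.

r_cr ≈ 90.3 mm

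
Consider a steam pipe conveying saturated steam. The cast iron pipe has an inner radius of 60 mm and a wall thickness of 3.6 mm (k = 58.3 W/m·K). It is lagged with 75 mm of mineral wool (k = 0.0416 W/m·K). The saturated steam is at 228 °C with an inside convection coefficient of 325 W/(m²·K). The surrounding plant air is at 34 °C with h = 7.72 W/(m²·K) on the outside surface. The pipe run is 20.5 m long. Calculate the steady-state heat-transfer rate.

Cylindrical conduction, so R = ln(r₂/r₁)/(2πkL) per layer, in series:
R_inner film = 1/(h_i·2πr₁L) = 1/(325×2π×0.06×20.5) = 3.981×10^-4 K/W
R_cast iron pipe wall = ln(63.6/60)/(2π×58.3×20.5) = 7.76×10^-6 K/W
R_mineral wool = ln(138.6/63.6)/(2π×0.0416×20.5) = 0.1454 K/W
R_outer film = 1/(h_o·2πr_oL) = 1/(7.72×2π×0.1386×20.5) = 0.007256 K/W
R_total = 0.153 K/W
Q = ΔT/R_total = 194/0.153

Q ≈ 1270 W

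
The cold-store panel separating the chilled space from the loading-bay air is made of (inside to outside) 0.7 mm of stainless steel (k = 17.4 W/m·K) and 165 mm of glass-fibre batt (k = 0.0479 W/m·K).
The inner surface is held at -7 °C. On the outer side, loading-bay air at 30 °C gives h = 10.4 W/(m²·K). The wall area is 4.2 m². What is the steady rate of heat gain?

Thermal resistances in series:
R_stainless steel = L/(kA) = 0.0007/(17.4×4.2) = 9.579×10^-6 K/W
R_glass-fibre batt = L/(kA) = 0.165/(0.0479×4.2) = 0.8202 K/W
R_outer film = 1/(h_o·A) = 1/(10.4×4.2) = 0.02289 K/W
R_total = 0.8431 K/W
Q = ΔT / R_total = 37 / 0.8431

Q ≈ 43.9 W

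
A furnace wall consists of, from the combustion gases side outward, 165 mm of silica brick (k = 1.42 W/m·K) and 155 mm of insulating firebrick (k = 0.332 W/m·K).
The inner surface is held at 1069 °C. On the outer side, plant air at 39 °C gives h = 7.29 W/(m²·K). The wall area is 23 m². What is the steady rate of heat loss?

Q ≈ 32900 W

Model the wall as resistances in series:
R_silica brick = L/(kA) = 0.165/(1.42×23) = 0.005052 K/W
R_insulating firebrick = L/(kA) = 0.155/(0.332×23) = 0.0203 K/W
R_outer film = 1/(h_o·A) = 1/(7.29×23) = 0.005964 K/W
R_total = 0.03131 K/W
Q = ΔT / R_total = 1030 / 0.03131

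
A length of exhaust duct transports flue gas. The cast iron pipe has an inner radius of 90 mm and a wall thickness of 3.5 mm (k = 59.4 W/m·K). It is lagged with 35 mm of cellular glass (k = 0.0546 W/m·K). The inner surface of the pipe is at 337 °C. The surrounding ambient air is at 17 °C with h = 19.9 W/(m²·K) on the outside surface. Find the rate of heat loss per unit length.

q′ ≈ 323 W/m

Radial resistances (cylindrical: R_cond = ln(r_o/r_i)/(2πkL), R_conv = 1/(h·2πrL)):
R_cast iron pipe wall = ln(93.5/90)/(2π×59.4×1) = 1.022×10^-4 K/W
R_cellular glass = ln(128.5/93.5)/(2π×0.0546×1) = 0.9269 K/W
R_outer film = 1/(h_o·2πr_oL) = 1/(19.9×2π×0.1285×1) = 0.06224 K/W
R_total = 0.9892 K/W
Q = ΔT/R_total = 320/0.9892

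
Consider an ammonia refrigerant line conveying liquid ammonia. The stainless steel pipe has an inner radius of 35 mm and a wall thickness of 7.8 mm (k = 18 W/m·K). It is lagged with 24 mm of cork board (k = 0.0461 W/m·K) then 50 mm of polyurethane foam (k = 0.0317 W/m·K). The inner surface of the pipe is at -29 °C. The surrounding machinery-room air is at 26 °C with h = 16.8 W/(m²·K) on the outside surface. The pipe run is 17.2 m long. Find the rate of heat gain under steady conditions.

For a radial system each layer contributes R = ln(r_out/r_in)/(2πkL); films add R = 1/(hA).
R_stainless steel pipe wall = ln(42.8/35)/(2π×18×17.2) = 1.034×10^-4 K/W
R_cork board = ln(66.8/42.8)/(2π×0.0461×17.2) = 0.08935 K/W
R_polyurethane foam = ln(116.8/66.8)/(2π×0.0317×17.2) = 0.1631 K/W
R_outer film = 1/(h_o·2πr_oL) = 1/(16.8×2π×0.1168×17.2) = 0.004716 K/W
R_total = 0.2573 K/W
Q = ΔT/R_total = 55/0.2573

Q ≈ 214 W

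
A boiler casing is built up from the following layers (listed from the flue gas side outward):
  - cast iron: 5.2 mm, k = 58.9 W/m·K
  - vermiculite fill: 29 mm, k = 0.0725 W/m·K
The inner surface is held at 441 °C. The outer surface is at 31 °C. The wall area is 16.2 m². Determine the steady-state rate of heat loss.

Q ≈ 16600 W

Treating each layer as a thermal resistance in series:
R_cast iron = L/(kA) = 0.0052/(58.9×16.2) = 5.45×10^-6 K/W
R_vermiculite fill = L/(kA) = 0.029/(0.0725×16.2) = 0.02469 K/W
R_total = 0.0247 K/W
Q = ΔT / R_total = 410 / 0.0247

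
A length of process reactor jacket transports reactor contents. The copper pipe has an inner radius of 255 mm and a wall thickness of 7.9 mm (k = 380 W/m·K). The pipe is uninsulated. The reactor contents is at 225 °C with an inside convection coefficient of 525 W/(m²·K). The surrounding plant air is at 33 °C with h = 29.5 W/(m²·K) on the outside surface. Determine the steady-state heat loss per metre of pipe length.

q′ ≈ 8840 W/m

Radial resistances (cylindrical: R_cond = ln(r_o/r_i)/(2πkL), R_conv = 1/(h·2πrL)):
R_inner film = 1/(h_i·2πr₁L) = 1/(525×2π×0.255×1) = 0.001189 K/W
R_copper pipe wall = ln(262.9/255)/(2π×380×1) = 1.278×10^-5 K/W
R_outer film = 1/(h_o·2πr_oL) = 1/(29.5×2π×0.2629×1) = 0.02052 K/W
R_total = 0.02172 K/W
Q = ΔT/R_total = 192/0.02172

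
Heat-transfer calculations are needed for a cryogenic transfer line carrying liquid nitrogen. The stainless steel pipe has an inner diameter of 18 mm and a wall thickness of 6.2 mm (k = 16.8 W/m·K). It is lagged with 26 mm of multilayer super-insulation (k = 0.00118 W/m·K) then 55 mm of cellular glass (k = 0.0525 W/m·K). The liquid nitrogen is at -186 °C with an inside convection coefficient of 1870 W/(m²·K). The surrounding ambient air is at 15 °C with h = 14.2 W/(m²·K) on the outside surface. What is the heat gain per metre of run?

q′ ≈ 1.47 W/m

For a radial system each layer contributes R = ln(r_out/r_in)/(2πkL); films add R = 1/(hA).
R_inner film = 1/(h_i·2πr₁L) = 1/(1870×2π×0.009×1) = 0.009457 K/W
R_stainless steel pipe wall = ln(15.2/9)/(2π×16.8×1) = 0.004965 K/W
R_multilayer super-insulation = ln(41.2/15.2)/(2π×0.00118×1) = 134.5 K/W
R_cellular glass = ln(96.2/41.2)/(2π×0.0525×1) = 2.571 K/W
R_outer film = 1/(h_o·2πr_oL) = 1/(14.2×2π×0.0962×1) = 0.1165 K/W
R_total = 137.2 K/W
Q = ΔT/R_total = 201/137.2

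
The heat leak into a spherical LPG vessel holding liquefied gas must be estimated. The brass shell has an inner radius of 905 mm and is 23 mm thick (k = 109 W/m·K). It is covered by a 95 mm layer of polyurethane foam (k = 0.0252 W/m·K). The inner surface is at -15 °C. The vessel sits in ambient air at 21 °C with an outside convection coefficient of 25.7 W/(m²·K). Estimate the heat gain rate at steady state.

Spherical conduction: R = (1/r_in − 1/r_out)/(4πk) per layer; series-sum.
R_brass shell = (1/0.905 − 1/0.928)/(4π×109) = 1.999×10^-5 K/W
R_polyurethane foam = (1/0.928 − 1/1.023)/(4π×0.0252) = 0.316 K/W
R_outer film = 1/(h·4πr_o²) = 1/(25.7×4π×1.023²) = 0.002959 K/W
R_total = 0.319 K/W
Q = ΔT/R_total = 36/0.319

Q ≈ 113 W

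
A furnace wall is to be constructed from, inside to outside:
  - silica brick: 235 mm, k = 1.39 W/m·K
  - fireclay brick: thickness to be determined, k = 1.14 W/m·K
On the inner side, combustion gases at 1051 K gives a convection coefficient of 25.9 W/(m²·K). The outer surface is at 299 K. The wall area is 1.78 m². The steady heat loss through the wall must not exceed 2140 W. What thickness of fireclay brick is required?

L ≈ 476 mm

Series thermal resistances:
R_inner film = 1/(h_i·A) = 1/(25.9×1.78) = 0.02169 K/W
R_silica brick = L/(kA) = 0.235/(1.39×1.78) = 0.09498 K/W
Sum of the known resistances R_other = 0.1167 K/W
Required total resistance R_tot = ΔT/Q_allow = 752/2140 = 0.3514 K/W
R_fireclay brick = R_tot − R_other = 0.2347 K/W
L = R·k·A = 0.2347×1.14×1.78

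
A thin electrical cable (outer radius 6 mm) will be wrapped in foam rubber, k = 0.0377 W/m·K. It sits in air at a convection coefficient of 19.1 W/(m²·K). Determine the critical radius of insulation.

r_cr ≈ 1.97 mm

For a cylinder r_cr = k/h = 0.0377/19.1
r_cr = 1.97 mm; since the bare radius (6 mm) is above r_cr, any added insulation will reduce heat loss.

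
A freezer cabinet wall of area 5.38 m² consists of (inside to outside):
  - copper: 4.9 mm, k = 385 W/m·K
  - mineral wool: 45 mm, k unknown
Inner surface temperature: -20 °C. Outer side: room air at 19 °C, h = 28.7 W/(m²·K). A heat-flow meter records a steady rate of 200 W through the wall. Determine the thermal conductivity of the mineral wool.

k ≈ 0.0444 W/(m·K)

Model the wall as resistances in series:
R_copper = L/(kA) = 0.0049/(385×5.38) = 2.366×10^-6 K/W
R_outer film = 1/(h_o·A) = 1/(28.7×5.38) = 0.006476 K/W
Sum of known resistances R_other = 0.006479 K/W
Total R = ΔT/Q = 39/200 = 0.195 K/W
R_mineral wool = R_total − R_other = 0.1885 K/W
k = L/(R·A) = 0.045/(0.1885×5.38)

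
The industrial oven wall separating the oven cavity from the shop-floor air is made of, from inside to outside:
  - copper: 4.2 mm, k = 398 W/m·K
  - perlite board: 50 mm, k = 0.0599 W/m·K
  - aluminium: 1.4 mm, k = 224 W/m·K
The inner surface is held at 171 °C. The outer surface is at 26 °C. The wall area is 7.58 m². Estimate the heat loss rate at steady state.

Model the wall as resistances in series:
R_copper = L/(kA) = 0.0042/(398×7.58) = 1.392×10^-6 K/W
R_perlite board = L/(kA) = 0.05/(0.0599×7.58) = 0.1101 K/W
R_aluminium = L/(kA) = 0.0014/(224×7.58) = 8.245×10^-7 K/W
R_total = 0.1101 K/W
Q = ΔT / R_total = 145 / 0.1101

Q ≈ 1320 W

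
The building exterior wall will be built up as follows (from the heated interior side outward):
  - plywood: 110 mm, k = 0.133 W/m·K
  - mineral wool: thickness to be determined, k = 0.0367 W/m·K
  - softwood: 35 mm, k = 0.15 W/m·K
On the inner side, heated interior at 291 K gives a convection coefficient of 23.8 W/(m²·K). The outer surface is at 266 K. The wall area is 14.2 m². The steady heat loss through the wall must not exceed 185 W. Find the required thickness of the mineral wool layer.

Model the wall as resistances in series:
R_inner film = 1/(h_i·A) = 1/(23.8×14.2) = 0.002959 K/W
R_plywood = L/(kA) = 0.11/(0.133×14.2) = 0.05824 K/W
R_softwood = L/(kA) = 0.035/(0.15×14.2) = 0.01643 K/W
Sum of the known resistances R_other = 0.07764 K/W
Required total resistance R_tot = ΔT/Q_allow = 25/185 = 0.1351 K/W
R_mineral wool = R_tot − R_other = 0.0575 K/W
L = R·k·A = 0.0575×0.0367×14.2

L ≈ 30 mm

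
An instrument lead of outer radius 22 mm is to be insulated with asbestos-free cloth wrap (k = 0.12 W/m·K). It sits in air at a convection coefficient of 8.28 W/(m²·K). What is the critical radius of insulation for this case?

For a cylinder r_cr = k/h = 0.12/8.28
r_cr = 14.5 mm; since the bare radius (22 mm) is above r_cr, any added insulation will reduce heat loss.

r_cr ≈ 14.5 mm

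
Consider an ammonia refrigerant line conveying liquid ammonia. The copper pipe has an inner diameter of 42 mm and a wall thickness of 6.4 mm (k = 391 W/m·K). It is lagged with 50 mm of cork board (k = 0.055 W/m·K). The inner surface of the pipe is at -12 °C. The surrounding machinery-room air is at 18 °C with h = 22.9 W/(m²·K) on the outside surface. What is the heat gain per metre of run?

q′ ≈ 9.69 W/m

Per-layer cylindrical resistances, series-summed:
R_copper pipe wall = ln(27.4/21)/(2π×391×1) = 1.083×10^-4 K/W
R_cork board = ln(77.4/27.4)/(2π×0.055×1) = 3.005 K/W
R_outer film = 1/(h_o·2πr_oL) = 1/(22.9×2π×0.0774×1) = 0.08979 K/W
R_total = 3.095 K/W
Q = ΔT/R_total = 30/3.095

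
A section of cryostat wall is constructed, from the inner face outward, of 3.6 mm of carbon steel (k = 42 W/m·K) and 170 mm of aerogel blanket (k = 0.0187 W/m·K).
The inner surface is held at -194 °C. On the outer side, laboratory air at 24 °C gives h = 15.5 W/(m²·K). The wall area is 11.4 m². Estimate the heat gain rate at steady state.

Using the resistance-network approach (series):
R_carbon steel = L/(kA) = 0.0036/(42×11.4) = 7.519×10^-6 K/W
R_aerogel blanket = L/(kA) = 0.17/(0.0187×11.4) = 0.7974 K/W
R_outer film = 1/(h_o·A) = 1/(15.5×11.4) = 0.005659 K/W
R_total = 0.8031 K/W
Q = ΔT / R_total = 218 / 0.8031

Q ≈ 271 W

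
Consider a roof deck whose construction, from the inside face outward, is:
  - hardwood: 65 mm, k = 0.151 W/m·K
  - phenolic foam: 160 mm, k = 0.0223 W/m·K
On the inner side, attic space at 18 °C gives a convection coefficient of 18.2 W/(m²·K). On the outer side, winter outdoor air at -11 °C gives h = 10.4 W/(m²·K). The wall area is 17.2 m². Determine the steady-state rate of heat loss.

Q ≈ 64.3 W

Treating each layer as a thermal resistance in series:
R_inner film = 1/(h_i·A) = 1/(18.2×17.2) = 0.003194 K/W
R_hardwood = L/(kA) = 0.065/(0.151×17.2) = 0.02503 K/W
R_phenolic foam = L/(kA) = 0.16/(0.0223×17.2) = 0.4171 K/W
R_outer film = 1/(h_o·A) = 1/(10.4×17.2) = 0.00559 K/W
R_total = 0.451 K/W
Q = ΔT / R_total = 29 / 0.451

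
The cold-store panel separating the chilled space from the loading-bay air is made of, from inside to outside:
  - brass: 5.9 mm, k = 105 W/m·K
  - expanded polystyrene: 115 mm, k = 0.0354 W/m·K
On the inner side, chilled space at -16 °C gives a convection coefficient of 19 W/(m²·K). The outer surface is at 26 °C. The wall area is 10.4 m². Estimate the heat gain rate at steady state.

Q ≈ 132 W

Using the resistance-network approach (series):
R_inner film = 1/(h_i·A) = 1/(19×10.4) = 0.005061 K/W
R_brass = L/(kA) = 0.0059/(105×10.4) = 5.403×10^-6 K/W
R_expanded polystyrene = L/(kA) = 0.115/(0.0354×10.4) = 0.3124 K/W
R_total = 0.3174 K/W
Q = ΔT / R_total = 42 / 0.3174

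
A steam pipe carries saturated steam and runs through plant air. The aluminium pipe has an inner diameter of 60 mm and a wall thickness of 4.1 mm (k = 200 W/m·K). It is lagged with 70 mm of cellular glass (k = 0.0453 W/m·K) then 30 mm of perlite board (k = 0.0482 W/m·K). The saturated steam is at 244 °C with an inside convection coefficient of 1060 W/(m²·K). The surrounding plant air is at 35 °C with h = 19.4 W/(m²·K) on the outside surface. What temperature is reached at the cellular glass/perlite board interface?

Cylindrical conduction, so R = ln(r₂/r₁)/(2πkL) per layer, in series:
R_inner film = 1/(h_i·2πr₁L) = 1/(1060×2π×0.03×1) = 0.005005 K/W
R_aluminium pipe wall = ln(34.1/30)/(2π×200×1) = 1.019×10^-4 K/W
R_cellular glass = ln(104.1/34.1)/(2π×0.0453×1) = 3.921 K/W
R_perlite board = ln(134.1/104.1)/(2π×0.0482×1) = 0.8362 K/W
R_outer film = 1/(h_o·2πr_oL) = 1/(19.4×2π×0.1341×1) = 0.06118 K/W
R_total = 4.824 K/W
Q = ΔT/R_total = 209/4.824
Q = 43.3 W/m
T_interface = T_inner − Q·ΣR(inner→interface) = 244 − 43.3×3.926

T ≈ 73.9 °C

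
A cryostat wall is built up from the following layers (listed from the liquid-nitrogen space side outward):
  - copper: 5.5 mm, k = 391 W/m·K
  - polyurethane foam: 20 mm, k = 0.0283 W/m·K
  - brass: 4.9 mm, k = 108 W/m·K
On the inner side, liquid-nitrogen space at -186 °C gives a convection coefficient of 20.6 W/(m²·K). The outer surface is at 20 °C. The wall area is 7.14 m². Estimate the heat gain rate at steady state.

Q ≈ 1950 W

Using the resistance-network approach (series):
R_inner film = 1/(h_i·A) = 1/(20.6×7.14) = 0.006799 K/W
R_copper = L/(kA) = 0.0055/(391×7.14) = 1.97×10^-6 K/W
R_polyurethane foam = L/(kA) = 0.02/(0.0283×7.14) = 0.09898 K/W
R_brass = L/(kA) = 0.0049/(108×7.14) = 6.354×10^-6 K/W
R_total = 0.1058 K/W
Q = ΔT / R_total = 206 / 0.1058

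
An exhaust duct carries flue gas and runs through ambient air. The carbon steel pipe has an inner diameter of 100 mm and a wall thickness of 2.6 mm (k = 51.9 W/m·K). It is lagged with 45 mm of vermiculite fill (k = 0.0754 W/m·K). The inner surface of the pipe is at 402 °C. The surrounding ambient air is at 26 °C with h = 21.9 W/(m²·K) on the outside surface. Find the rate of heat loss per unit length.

q′ ≈ 273 W/m

Cylindrical conduction, so R = ln(r₂/r₁)/(2πkL) per layer, in series:
R_carbon steel pipe wall = ln(52.6/50)/(2π×51.9×1) = 1.555×10^-4 K/W
R_vermiculite fill = ln(97.6/52.6)/(2π×0.0754×1) = 1.305 K/W
R_outer film = 1/(h_o·2πr_oL) = 1/(21.9×2π×0.0976×1) = 0.07446 K/W
R_total = 1.379 K/W
Q = ΔT/R_total = 376/1.379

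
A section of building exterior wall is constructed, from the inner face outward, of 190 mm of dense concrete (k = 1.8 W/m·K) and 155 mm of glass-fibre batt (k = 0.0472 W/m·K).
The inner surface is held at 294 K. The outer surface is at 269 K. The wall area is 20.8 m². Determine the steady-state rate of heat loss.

Q ≈ 153 W

Model the wall as resistances in series:
R_dense concrete = L/(kA) = 0.19/(1.8×20.8) = 0.005075 K/W
R_glass-fibre batt = L/(kA) = 0.155/(0.0472×20.8) = 0.1579 K/W
R_total = 0.163 K/W
Q = ΔT / R_total = 25 / 0.163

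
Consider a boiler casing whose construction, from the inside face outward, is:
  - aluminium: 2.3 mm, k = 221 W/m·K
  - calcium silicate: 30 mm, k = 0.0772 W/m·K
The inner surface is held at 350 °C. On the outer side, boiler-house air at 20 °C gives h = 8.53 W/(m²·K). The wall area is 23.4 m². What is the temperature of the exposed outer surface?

Model the wall as resistances in series:
R_aluminium = L/(kA) = 0.0023/(221×23.4) = 4.448×10^-7 K/W
R_calcium silicate = L/(kA) = 0.03/(0.0772×23.4) = 0.01661 K/W
R_outer film = 1/(h_o·A) = 1/(8.53×23.4) = 0.00501 K/W
R_total = 0.02162 K/W;  Q = ΔT/R_total = 330/0.02162 = 15270 W
T_interface = T_inner − Q·ΣR(inner→interface) = 350 − 15300×0.01661

T ≈ 96.5 °C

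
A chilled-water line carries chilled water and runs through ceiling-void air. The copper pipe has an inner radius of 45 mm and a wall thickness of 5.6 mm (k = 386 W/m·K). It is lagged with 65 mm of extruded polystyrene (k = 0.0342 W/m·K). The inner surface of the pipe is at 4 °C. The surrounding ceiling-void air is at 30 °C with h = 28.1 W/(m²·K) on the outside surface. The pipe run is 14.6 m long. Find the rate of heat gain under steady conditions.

Cylindrical conduction, so R = ln(r₂/r₁)/(2πkL) per layer, in series:
R_copper pipe wall = ln(50.6/45)/(2π×386×14.6) = 3.312×10^-6 K/W
R_extruded polystyrene = ln(115.6/50.6)/(2π×0.0342×14.6) = 0.2633 K/W
R_outer film = 1/(h_o·2πr_oL) = 1/(28.1×2π×0.1156×14.6) = 0.003356 K/W
R_total = 0.2667 K/W
Q = ΔT/R_total = 26/0.2667

Q ≈ 97.5 W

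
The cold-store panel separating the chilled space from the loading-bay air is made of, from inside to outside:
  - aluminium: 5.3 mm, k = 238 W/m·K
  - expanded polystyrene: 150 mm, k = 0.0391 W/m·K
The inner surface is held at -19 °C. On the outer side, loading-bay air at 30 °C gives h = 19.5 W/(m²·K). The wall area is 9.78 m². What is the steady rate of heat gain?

Using the resistance-network approach (series):
R_aluminium = L/(kA) = 0.0053/(238×9.78) = 2.277×10^-6 K/W
R_expanded polystyrene = L/(kA) = 0.15/(0.0391×9.78) = 0.3923 K/W
R_outer film = 1/(h_o·A) = 1/(19.5×9.78) = 0.005244 K/W
R_total = 0.3975 K/W
Q = ΔT / R_total = 49 / 0.3975

Q ≈ 123 W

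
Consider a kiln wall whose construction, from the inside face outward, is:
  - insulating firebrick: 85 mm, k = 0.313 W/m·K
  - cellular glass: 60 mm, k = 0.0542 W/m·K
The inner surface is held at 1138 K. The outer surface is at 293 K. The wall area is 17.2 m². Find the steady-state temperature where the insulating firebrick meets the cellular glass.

T ≈ 972 K

Using the resistance-network approach (series):
R_insulating firebrick = L/(kA) = 0.085/(0.313×17.2) = 0.01579 K/W
R_cellular glass = L/(kA) = 0.06/(0.0542×17.2) = 0.06436 K/W
R_total = 0.08015 K/W;  Q = ΔT/R_total = 845/0.08015 = 10540 W
T_interface = T_inner − Q·ΣR(inner→interface) = 1138 − 10500×0.01579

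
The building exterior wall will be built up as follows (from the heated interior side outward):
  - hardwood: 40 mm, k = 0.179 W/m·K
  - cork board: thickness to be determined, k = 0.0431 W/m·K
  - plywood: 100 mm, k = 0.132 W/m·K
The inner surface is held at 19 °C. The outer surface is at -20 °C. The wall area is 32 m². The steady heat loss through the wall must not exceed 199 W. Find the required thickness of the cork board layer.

Using the resistance-network approach (series):
R_hardwood = L/(kA) = 0.04/(0.179×32) = 0.006983 K/W
R_plywood = L/(kA) = 0.1/(0.132×32) = 0.02367 K/W
Sum of the known resistances R_other = 0.03066 K/W
Required total resistance R_tot = ΔT/Q_allow = 39/199 = 0.196 K/W
R_cork board = R_tot − R_other = 0.1653 K/W
L = R·k·A = 0.1653×0.0431×32

L ≈ 228 mm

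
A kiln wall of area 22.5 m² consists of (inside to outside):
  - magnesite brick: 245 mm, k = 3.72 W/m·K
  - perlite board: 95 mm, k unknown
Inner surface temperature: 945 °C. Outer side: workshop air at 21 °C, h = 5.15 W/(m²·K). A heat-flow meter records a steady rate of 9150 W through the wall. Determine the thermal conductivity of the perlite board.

Series thermal resistances:
R_magnesite brick = L/(kA) = 0.245/(3.72×22.5) = 0.002927 K/W
R_outer film = 1/(h_o·A) = 1/(5.15×22.5) = 0.00863 K/W
Sum of known resistances R_other = 0.01156 K/W
Total R = ΔT/Q = 924/9150 = 0.101 K/W
R_perlite board = R_total − R_other = 0.08943 K/W
k = L/(R·A) = 0.095/(0.08943×22.5)

k ≈ 0.0472 W/(m·K)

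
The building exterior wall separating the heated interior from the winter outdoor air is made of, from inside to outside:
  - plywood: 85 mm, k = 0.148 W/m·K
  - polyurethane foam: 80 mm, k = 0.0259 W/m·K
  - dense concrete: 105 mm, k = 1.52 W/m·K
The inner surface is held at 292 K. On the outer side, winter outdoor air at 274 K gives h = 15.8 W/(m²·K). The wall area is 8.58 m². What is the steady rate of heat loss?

Series thermal resistances:
R_plywood = L/(kA) = 0.085/(0.148×8.58) = 0.06694 K/W
R_polyurethane foam = L/(kA) = 0.08/(0.0259×8.58) = 0.36 K/W
R_dense concrete = L/(kA) = 0.105/(1.52×8.58) = 0.008051 K/W
R_outer film = 1/(h_o·A) = 1/(15.8×8.58) = 0.007377 K/W
R_total = 0.4424 K/W
Q = ΔT / R_total = 18 / 0.4424

Q ≈ 40.7 W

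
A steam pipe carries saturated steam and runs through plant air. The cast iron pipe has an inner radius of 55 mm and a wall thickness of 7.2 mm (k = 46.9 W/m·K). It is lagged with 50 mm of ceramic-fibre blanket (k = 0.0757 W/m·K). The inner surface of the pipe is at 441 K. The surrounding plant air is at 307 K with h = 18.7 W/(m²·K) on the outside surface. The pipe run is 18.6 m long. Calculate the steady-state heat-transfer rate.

Cylindrical conduction, so R = ln(r₂/r₁)/(2πkL) per layer, in series:
R_cast iron pipe wall = ln(62.2/55)/(2π×46.9×18.6) = 2.244×10^-5 K/W
R_ceramic-fibre blanket = ln(112.2/62.2)/(2π×0.0757×18.6) = 0.06668 K/W
R_outer film = 1/(h_o·2πr_oL) = 1/(18.7×2π×0.1122×18.6) = 0.004078 K/W
R_total = 0.07078 K/W
Q = ΔT/R_total = 134/0.07078

Q ≈ 1890 W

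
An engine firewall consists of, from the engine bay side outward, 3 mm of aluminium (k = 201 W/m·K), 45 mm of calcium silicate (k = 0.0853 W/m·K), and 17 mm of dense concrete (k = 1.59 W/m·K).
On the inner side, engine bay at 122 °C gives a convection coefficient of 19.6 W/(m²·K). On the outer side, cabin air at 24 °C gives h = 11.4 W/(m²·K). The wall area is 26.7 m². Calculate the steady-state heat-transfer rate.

Model the wall as resistances in series:
R_inner film = 1/(h_i·A) = 1/(19.6×26.7) = 0.001911 K/W
R_aluminium = L/(kA) = 0.003/(201×26.7) = 5.59×10^-7 K/W
R_calcium silicate = L/(kA) = 0.045/(0.0853×26.7) = 0.01976 K/W
R_dense concrete = L/(kA) = 0.017/(1.59×26.7) = 4.004×10^-4 K/W
R_outer film = 1/(h_o·A) = 1/(11.4×26.7) = 0.003285 K/W
R_total = 0.02536 K/W
Q = ΔT / R_total = 98 / 0.02536

Q ≈ 3870 W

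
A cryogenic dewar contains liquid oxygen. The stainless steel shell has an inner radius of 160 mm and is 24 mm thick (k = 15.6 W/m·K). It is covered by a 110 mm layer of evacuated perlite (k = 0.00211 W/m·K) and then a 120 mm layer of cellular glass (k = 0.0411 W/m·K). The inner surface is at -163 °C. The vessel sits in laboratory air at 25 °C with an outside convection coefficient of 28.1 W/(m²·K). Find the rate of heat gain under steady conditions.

Spherical conduction: R = (1/r_in − 1/r_out)/(4πk) per layer; series-sum.
R_stainless steel shell = (1/0.16 − 1/0.184)/(4π×15.6) = 0.004159 K/W
R_evacuated perlite = (1/0.184 − 1/0.294)/(4π×0.00211) = 76.69 K/W
R_cellular glass = (1/0.294 − 1/0.414)/(4π×0.0411) = 1.909 K/W
R_outer film = 1/(h·4πr_o²) = 1/(28.1×4π×0.414²) = 0.01652 K/W
R_total = 78.62 K/W
Q = ΔT/R_total = 188/78.62

Q ≈ 2.39 W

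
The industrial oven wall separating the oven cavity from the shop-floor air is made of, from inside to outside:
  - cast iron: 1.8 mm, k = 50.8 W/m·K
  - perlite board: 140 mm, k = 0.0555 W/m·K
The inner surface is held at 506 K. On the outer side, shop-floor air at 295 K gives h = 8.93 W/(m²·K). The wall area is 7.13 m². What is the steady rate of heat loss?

Q ≈ 571 W

Thermal resistances in series:
R_cast iron = L/(kA) = 0.0018/(50.8×7.13) = 4.97×10^-6 K/W
R_perlite board = L/(kA) = 0.14/(0.0555×7.13) = 0.3538 K/W
R_outer film = 1/(h_o·A) = 1/(8.93×7.13) = 0.01571 K/W
R_total = 0.3695 K/W
Q = ΔT / R_total = 211 / 0.3695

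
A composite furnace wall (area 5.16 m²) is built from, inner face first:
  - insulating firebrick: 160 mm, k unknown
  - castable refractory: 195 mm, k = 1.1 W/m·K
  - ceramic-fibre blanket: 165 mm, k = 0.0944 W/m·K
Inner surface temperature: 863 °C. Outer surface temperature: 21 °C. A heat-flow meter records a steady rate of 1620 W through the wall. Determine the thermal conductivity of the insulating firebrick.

Model the wall as resistances in series:
R_castable refractory = L/(kA) = 0.195/(1.1×5.16) = 0.03436 K/W
R_ceramic-fibre blanket = L/(kA) = 0.165/(0.0944×5.16) = 0.3387 K/W
Sum of known resistances R_other = 0.3731 K/W
Total R = ΔT/Q = 842/1620 = 0.5198 K/W
R_insulating firebrick = R_total − R_other = 0.1467 K/W
k = L/(R·A) = 0.16/(0.1467×5.16)

k ≈ 0.211 W/(m·K)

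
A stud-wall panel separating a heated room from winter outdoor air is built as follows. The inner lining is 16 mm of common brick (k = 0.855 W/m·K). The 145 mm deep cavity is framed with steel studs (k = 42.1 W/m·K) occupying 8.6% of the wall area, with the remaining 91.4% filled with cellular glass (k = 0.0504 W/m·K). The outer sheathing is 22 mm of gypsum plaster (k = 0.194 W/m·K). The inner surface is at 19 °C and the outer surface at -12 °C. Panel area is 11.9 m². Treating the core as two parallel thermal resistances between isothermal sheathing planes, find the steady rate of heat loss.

Q ≈ 2150 W

Sheathing layers in series; stud and cavity paths in parallel between them.
R_inner = 0.016/(0.855×11.9) = 0.001573 K/W
R_stud  = 0.145/(42.1×0.086×11.9) = 0.003365 K/W
R_cav   = 0.145/(0.0504×0.914×11.9) = 0.2645 K/W
1/R_core = 1/R_stud + 1/R_cav → R_core = 0.003323 K/W
R_outer = 0.022/(0.194×11.9) = 0.00953 K/W
R_total = 0.01443 K/W
Q = ΔT/R_total = 31/0.01443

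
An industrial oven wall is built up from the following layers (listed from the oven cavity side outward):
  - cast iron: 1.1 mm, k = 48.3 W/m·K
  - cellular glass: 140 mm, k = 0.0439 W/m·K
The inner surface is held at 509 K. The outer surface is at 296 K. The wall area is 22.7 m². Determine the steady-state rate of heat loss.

Q ≈ 1520 W

Model the wall as resistances in series:
R_cast iron = L/(kA) = 0.0011/(48.3×22.7) = 1.003×10^-6 K/W
R_cellular glass = L/(kA) = 0.14/(0.0439×22.7) = 0.1405 K/W
R_total = 0.1405 K/W
Q = ΔT / R_total = 213 / 0.1405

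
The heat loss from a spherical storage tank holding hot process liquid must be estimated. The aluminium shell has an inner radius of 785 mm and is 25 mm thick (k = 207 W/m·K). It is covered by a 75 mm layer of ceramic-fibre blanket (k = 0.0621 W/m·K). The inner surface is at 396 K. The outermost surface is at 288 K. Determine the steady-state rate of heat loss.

Q ≈ 805 W

Each spherical layer contributes R = (1/r_i − 1/r_o)/(4πk):
R_aluminium shell = (1/0.785 − 1/0.81)/(4π×207) = 1.511×10^-5 K/W
R_ceramic-fibre blanket = (1/0.81 − 1/0.885)/(4π×0.0621) = 0.1341 K/W
R_total = 0.1341 K/W
Q = ΔT/R_total = 108/0.1341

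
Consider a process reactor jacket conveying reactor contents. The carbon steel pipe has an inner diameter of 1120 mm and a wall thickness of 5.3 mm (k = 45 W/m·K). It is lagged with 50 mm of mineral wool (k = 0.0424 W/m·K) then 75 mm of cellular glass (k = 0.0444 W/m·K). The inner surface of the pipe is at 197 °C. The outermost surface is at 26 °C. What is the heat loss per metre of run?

Treating each annulus and film as a series resistance:
R_carbon steel pipe wall = ln(565.3/560)/(2π×45×1) = 3.332×10^-5 K/W
R_mineral wool = ln(615.3/565.3)/(2π×0.0424×1) = 0.3181 K/W
R_cellular glass = ln(690.3/615.3)/(2π×0.0444×1) = 0.4123 K/W
R_total = 0.7305 K/W
Q = ΔT/R_total = 171/0.7305

q′ ≈ 234 W/m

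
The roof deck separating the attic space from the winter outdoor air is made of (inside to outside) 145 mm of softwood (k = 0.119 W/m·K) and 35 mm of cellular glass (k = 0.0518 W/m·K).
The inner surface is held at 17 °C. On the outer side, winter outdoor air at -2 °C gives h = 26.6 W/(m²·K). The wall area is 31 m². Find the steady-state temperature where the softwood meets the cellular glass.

Model the wall as resistances in series:
R_softwood = L/(kA) = 0.145/(0.119×31) = 0.03931 K/W
R_cellular glass = L/(kA) = 0.035/(0.0518×31) = 0.0218 K/W
R_outer film = 1/(h_o·A) = 1/(26.6×31) = 0.001213 K/W
R_total = 0.06231 K/W;  Q = ΔT/R_total = 19/0.06231 = 304.9 W
T_interface = T_inner − Q·ΣR(inner→interface) = 17 − 305×0.03931

T ≈ 5.02 °C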